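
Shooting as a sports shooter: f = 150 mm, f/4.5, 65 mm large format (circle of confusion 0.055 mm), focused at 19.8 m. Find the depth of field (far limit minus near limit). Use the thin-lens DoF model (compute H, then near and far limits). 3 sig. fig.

Hyperfocal distance H = f²/(N·c) + f = 150²/(4.5 × 0.055) + 150 = 22500/0.2475 + 150 ≈ 91059.1 mm ≈ 91.06 m.
Near limit Dn = s·(H − f)/(H + s − 2f) = 19800 × (91059.1 − 150) / (91059.1 + 19800 − 2 × 150) = 19800 × 90909.1 / 110559.1 ≈ 16280.9 mm.
Far limit Df = s·(H − f)/(H − s) = 19800 × (91059.1 − 150) / (91059.1 − 19800) = 19800 × 90909.1 / 71259.1 ≈ 25259.9 mm.
Depth of field = Df − Dn = 25259.9 − 16280.9 ≈ 8979.0 mm ≈ 8.98 m.

8.98 m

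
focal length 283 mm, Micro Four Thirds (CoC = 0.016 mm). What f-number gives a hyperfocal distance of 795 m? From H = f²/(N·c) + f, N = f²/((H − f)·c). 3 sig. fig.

f/6.30

Rearrange H = f²/(N·c) + f for N: N = f² / ((H − f)·c).
N = 283² / ((795000 − 283) × 0.016) = 80089 / 12715 ≈ 6.30.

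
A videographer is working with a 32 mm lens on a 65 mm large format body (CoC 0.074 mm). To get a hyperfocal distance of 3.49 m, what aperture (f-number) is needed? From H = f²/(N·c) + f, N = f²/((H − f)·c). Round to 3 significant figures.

f/4

Rearrange H = f²/(N·c) + f for N: N = f² / ((H − f)·c).
N = 32² / ((3490 − 32) × 0.074) = 1024 / 255.9 ≈ 4.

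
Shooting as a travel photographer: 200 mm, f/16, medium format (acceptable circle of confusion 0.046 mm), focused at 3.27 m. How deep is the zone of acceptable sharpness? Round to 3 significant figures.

371 mm

Hyperfocal distance H = f²/(N·c) + f = 200²/(16 × 0.046) + 200 = 40000/0.736 + 200 ≈ 54547.8 mm ≈ 54.55 m.
Near limit Dn = s·(H − f)/(H + s − 2f) = 3270 × (54547.8 − 200) / (54547.8 + 3270 − 2 × 200) = 3270 × 54347.8 / 57417.8 ≈ 3095.16 mm.
Far limit Df = s·(H − f)/(H − s) = 3270 × (54547.8 − 200) / (54547.8 − 3270) = 3270 × 54347.8 / 51277.8 ≈ 3465.77 mm.
Depth of field = Df − Dn = 3465.77 − 3095.16 ≈ 370.61 mm.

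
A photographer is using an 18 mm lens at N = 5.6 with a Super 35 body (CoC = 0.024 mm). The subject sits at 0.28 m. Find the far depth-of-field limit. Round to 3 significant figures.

Hyperfocal distance H = f²/(N·c) + f = 18²/(5.6 × 0.024) + 18 = 324/0.1344 + 18 ≈ 2428.7 mm ≈ 2.429 m.
Far limit Df = s·(H − f)/(H − s) = 280 × (2428.7 − 18) / (2428.7 − 280) = 280 × 2410.7 / 2148.7 ≈ 314.14 mm.

314 mm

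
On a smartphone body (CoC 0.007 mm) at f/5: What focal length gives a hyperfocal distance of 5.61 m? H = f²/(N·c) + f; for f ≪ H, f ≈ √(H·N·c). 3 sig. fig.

14.0 mm

From H = f²/(N·c) + f, with f ≪ H: f ≈ √(H·N·c) = √(5610 × 5 × 0.007) = √196.35 ≈ 14.01 mm.
The +f correction barely moves this — solving exactly, f² + N·c·f − N·c·H = 0 ⇒ f = (−N·c + √((N·c)² + 4·N·c·H))/2 = (−0.035 + √785.40)/2 ≈ 13.995 mm, so f ≈ 14.0 mm.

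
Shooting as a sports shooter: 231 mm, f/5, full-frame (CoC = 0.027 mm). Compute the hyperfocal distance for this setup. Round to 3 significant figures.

395 m

Hyperfocal distance H = f²/(N·c) + f = 231²/(5 × 0.027) + 231 = 53361/0.135 + 231 ≈ 395497.7 mm ≈ 395 m.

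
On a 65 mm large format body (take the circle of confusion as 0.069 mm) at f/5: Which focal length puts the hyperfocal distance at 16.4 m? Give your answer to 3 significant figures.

75.0 mm

From H = f²/(N·c) + f, with f ≪ H: f ≈ √(H·N·c) = √(16400 × 5 × 0.069) = √5658.0 ≈ 75.22 mm.
Exact: f² + N·c·f − N·c·H = 0 ⇒ f = (−N·c + √((N·c)² + 4·N·c·H))/2 = (−0.345 + √22632)/2 ≈ 75.047 mm ≈ 75.0 mm.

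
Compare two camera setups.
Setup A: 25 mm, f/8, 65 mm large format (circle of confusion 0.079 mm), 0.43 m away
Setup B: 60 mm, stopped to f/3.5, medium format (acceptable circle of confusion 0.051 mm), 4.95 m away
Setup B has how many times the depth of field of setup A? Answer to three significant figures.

6.03

Setup A: H = 25²/(8×0.079) + 25 ≈ 1013.9 mm; DoF = Df − Dn = 728.24 − 305.06 ≈ 423.18 mm.
Setup B: H = 60²/(3.5×0.051) + 60 ≈ 20228.1 mm; DoF = Df − Dn = 6534.3 − 3984.0 ≈ 2550.3 mm.
Ratio = 2550.3 / 423.18 ≈ 6.03.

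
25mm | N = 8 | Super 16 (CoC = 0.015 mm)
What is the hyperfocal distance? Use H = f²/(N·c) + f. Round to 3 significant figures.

5.23 m

Hyperfocal distance H = f²/(N·c) + f = 25²/(8 × 0.015) + 25 = 625/0.12 + 25 ≈ 5233.3 mm ≈ 5.23 m.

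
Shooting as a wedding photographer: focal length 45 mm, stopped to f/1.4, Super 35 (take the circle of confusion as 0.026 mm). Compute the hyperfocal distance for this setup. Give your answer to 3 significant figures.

Hyperfocal distance H = f²/(N·c) + f = 45²/(1.4 × 0.026) + 45 = 2025/0.0364 + 45 ≈ 55676.9 mm ≈ 55.7 m.

55.7 m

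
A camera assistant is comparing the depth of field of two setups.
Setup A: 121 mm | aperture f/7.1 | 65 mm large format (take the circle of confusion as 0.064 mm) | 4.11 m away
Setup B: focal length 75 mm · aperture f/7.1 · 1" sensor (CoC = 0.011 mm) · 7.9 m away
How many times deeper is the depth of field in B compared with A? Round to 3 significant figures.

1.68

Setup A: H = 121²/(7.1×0.064) + 121 ≈ 32341.5 mm; DoF = Df − Dn = 4690.7 − 3657.2 ≈ 1033.5 mm.
Setup B: H = 75²/(7.1×0.011) + 75 ≈ 72098.0 mm; DoF = Df − Dn = 8862.9 − 7125.8 ≈ 1737.1 mm.
Ratio = 1737.1 / 1033.5 ≈ 1.68.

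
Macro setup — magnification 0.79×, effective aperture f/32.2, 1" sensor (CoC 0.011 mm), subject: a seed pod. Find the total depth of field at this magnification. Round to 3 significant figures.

At magnification m, DoF ≈ 2·N_eff·c/m² = 2 × 32.2 × 0.011 / 0.79² = 0.7084 / 0.6241 ≈ 1.14 mm.

1.14 mm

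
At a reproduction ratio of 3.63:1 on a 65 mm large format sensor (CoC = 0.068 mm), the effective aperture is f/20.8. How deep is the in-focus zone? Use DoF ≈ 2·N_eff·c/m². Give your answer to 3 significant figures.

0.215 mm

At magnification m, DoF ≈ 2·N_eff·c/m² = 2 × 20.8 × 0.068 / 3.63² = 2.829 / 13.18 ≈ 0.215 mm.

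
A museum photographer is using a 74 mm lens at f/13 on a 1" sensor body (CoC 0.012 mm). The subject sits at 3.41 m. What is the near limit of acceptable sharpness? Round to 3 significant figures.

3.11 m

Hyperfocal distance H = f²/(N·c) + f = 74²/(13 × 0.012) + 74 = 5476/0.156 + 74 ≈ 35176.6 mm ≈ 35.18 m.
Near limit Dn = s·(H − f)/(H + s − 2f) = 3410 × (35176.6 − 74) / (35176.6 + 3410 − 2 × 74) = 3410 × 35102.6 / 38438.6 ≈ 3114.1 mm ≈ 3.11 m.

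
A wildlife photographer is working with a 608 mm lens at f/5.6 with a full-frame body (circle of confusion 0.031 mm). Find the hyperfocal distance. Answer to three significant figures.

Hyperfocal distance H = f²/(N·c) + f = 608²/(5.6 × 0.031) + 608 = 369664/0.1736 + 608 ≈ 2130008.9 mm ≈ 2130 m.

2130 m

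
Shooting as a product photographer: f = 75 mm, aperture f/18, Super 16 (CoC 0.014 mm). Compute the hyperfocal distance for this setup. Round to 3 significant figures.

22.4 m

Hyperfocal distance H = f²/(N·c) + f = 75²/(18 × 0.014) + 75 = 5625/0.252 + 75 ≈ 22396.4 mm ≈ 22.4 m.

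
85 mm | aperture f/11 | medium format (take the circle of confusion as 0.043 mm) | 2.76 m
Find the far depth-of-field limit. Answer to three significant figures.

3.35 m

Hyperfocal distance H = f²/(N·c) + f = 85²/(11 × 0.043) + 85 = 7225/0.473 + 85 ≈ 15359.8 mm ≈ 15.36 m.
Far limit Df = s·(H − f)/(H − s) = 2760 × (15359.8 − 85) / (15359.8 − 2760) = 2760 × 15274.8 / 12599.8 ≈ 3346.0 mm ≈ 3.35 m.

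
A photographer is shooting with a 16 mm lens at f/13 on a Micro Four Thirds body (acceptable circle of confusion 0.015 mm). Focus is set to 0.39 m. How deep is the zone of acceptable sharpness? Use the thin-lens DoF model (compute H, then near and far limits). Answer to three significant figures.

242 mm

Hyperfocal distance H = f²/(N·c) + f = 16²/(13 × 0.015) + 16 = 256/0.195 + 16 ≈ 1328.8 mm ≈ 1.329 m.
Near limit Dn = s·(H − f)/(H + s − 2f) = 390 × (1328.8 − 16) / (1328.8 + 390 − 2 × 16) = 390 × 1312.8 / 1686.8 ≈ 303.53 mm.
Far limit Df = s·(H − f)/(H − s) = 390 × (1328.8 − 16) / (1328.8 − 390) = 390 × 1312.8 / 938.8 ≈ 545.37 mm.
Depth of field = Df − Dn = 545.37 − 303.53 ≈ 241.84 mm.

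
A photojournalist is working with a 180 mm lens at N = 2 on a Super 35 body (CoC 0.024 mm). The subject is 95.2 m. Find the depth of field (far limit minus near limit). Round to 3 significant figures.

Hyperfocal distance H = f²/(N·c) + f = 180²/(2 × 0.024) + 180 = 32400/0.048 + 180 ≈ 675180.0 mm ≈ 675.2 m.
Near limit Dn = s·(H − f)/(H + s − 2f) = 95200 × (675180.0 − 180) / (675180.0 + 95200 − 2 × 180) = 95200 × 675000.0 / 770020.0 ≈ 83452 mm.
Far limit Df = s·(H − f)/(H − s) = 95200 × (675180.0 − 180) / (675180.0 − 95200) = 95200 × 675000.0 / 579980.0 ≈ 110797 mm.
Depth of field = Df − Dn = 110797 − 83452 ≈ 27345 mm ≈ 27.3 m.

27.3 m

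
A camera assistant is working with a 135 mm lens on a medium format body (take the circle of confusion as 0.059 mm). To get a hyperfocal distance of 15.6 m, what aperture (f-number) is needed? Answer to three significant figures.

Rearrange H = f²/(N·c) + f for N: N = f² / ((H − f)·c).
N = 135² / ((15600 − 135) × 0.059) = 18225 / 912.4 ≈ 20.

f/20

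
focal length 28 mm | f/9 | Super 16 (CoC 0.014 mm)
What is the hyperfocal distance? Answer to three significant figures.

6.25 m

Hyperfocal distance H = f²/(N·c) + f = 28²/(9 × 0.014) + 28 = 784/0.126 + 28 ≈ 6250.2 mm ≈ 6.25 m.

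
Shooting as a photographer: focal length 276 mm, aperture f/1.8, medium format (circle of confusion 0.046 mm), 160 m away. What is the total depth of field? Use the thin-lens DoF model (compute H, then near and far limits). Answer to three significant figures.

57.3 m

Hyperfocal distance H = f²/(N·c) + f = 276²/(1.8 × 0.046) + 276 = 76176/0.0828 + 276 ≈ 920276.0 mm ≈ 920.3 m.
Near limit Dn = s·(H − f)/(H + s − 2f) = 160000 × (920276.0 − 276) / (920276.0 + 160000 − 2 × 276) = 160000 × 920000.0 / 1079724.0 ≈ 136331 mm.
Far limit Df = s·(H − f)/(H − s) = 160000 × (920276.0 − 276) / (920276.0 − 160000) = 160000 × 920000.0 / 760276.0 ≈ 193614 mm.
Depth of field = Df − Dn = 193614 − 136331 ≈ 57283 mm ≈ 57.3 m.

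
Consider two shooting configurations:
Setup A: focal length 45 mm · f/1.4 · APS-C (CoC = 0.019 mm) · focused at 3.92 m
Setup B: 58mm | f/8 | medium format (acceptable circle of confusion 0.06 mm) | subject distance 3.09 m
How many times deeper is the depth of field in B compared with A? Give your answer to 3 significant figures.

8.22

Setup A: H = 45²/(1.4×0.019) + 45 ≈ 76172.8 mm; DoF = Df − Dn = 4130.23 − 3730.13 ≈ 400.10 mm.
Setup B: H = 58²/(8×0.06) + 58 ≈ 7066.3 mm; DoF = Df − Dn = 5446.2 − 2156.9 ≈ 3289.3 mm.
Ratio = 3289.3 / 400.10 ≈ 8.22.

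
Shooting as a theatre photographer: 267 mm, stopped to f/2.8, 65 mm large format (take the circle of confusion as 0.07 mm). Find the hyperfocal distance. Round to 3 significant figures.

Hyperfocal distance H = f²/(N·c) + f = 267²/(2.8 × 0.07) + 267 = 71289/0.196 + 267 ≈ 363986.4 mm ≈ 364 m.

364 m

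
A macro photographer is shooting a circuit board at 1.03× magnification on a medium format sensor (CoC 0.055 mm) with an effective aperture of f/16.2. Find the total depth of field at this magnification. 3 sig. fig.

At magnification m, DoF ≈ 2·N_eff·c/m² = 2 × 16.2 × 0.055 / 1.03² = 1.782 / 1.061 ≈ 1.68 mm.

1.68 mm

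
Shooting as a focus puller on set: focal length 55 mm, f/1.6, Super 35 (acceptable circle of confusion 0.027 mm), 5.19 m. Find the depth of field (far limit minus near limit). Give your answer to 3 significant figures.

Hyperfocal distance H = f²/(N·c) + f = 55²/(1.6 × 0.027) + 55 = 3025/0.0432 + 55 ≈ 70078.1 mm ≈ 70.08 m.
Near limit Dn = s·(H − f)/(H + s − 2f) = 5190 × (70078.1 − 55) / (70078.1 + 5190 − 2 × 55) = 5190 × 70023.1 / 75158.1 ≈ 4835.41 mm.
Far limit Df = s·(H − f)/(H − s) = 5190 × (70078.1 − 55) / (70078.1 − 5190) = 5190 × 70023.1 / 64888.1 ≈ 5600.72 mm.
Depth of field = Df − Dn = 5600.72 − 4835.41 ≈ 765.31 mm ≈ 0.765 m.

0.765 m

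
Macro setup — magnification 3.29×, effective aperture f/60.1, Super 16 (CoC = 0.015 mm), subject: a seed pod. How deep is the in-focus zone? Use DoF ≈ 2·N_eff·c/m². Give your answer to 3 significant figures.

0.167 mm

At magnification m, DoF ≈ 2·N_eff·c/m² = 2 × 60.1 × 0.015 / 3.29² = 1.803 / 10.82 ≈ 0.167 mm.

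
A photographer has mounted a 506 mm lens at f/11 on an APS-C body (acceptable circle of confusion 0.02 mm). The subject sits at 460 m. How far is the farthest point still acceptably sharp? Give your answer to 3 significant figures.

Hyperfocal distance H = f²/(N·c) + f = 506²/(11 × 0.02) + 506 = 256036/0.22 + 506 ≈ 1164306.0 mm ≈ 1164 m.
Far limit Df = s·(H − f)/(H − s) = 460000 × (1164306.0 − 506) / (1164306.0 − 460000) = 460000 × 1163800.0 / 704306.0 ≈ 760107 mm ≈ 760 m.

760 m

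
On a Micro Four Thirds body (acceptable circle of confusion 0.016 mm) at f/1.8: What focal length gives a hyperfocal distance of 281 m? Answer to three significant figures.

From H = f²/(N·c) + f, with f ≪ H: f ≈ √(H·N·c) = √(281000 × 1.8 × 0.016) = √8092.8 ≈ 89.96 mm.
Exact: f² + N·c·f − N·c·H = 0 ⇒ f = (−N·c + √((N·c)² + 4·N·c·H))/2 = (−0.0288 + √32371)/2 ≈ 89.946 mm ≈ 89.9 mm.

89.9 mm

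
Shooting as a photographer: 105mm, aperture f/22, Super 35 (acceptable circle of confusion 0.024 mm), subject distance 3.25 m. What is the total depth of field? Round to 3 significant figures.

1.00 m

Hyperfocal distance H = f²/(N·c) + f = 105²/(22 × 0.024) + 105 = 11025/0.528 + 105 ≈ 20985.7 mm ≈ 20.99 m.
Near limit Dn = s·(H − f)/(H + s − 2f) = 3250 × (20985.7 − 105) / (20985.7 + 3250 − 2 × 105) = 3250 × 20880.7 / 24025.7 ≈ 2824.6 mm.
Far limit Df = s·(H − f)/(H − s) = 3250 × (20985.7 − 105) / (20985.7 − 3250) = 3250 × 20880.7 / 17735.7 ≈ 3826.3 mm.
Depth of field = Df − Dn = 3826.3 − 2824.6 ≈ 1001.7 mm ≈ 1.00 m.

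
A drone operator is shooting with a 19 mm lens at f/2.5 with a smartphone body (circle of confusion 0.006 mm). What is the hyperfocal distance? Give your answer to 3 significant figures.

24.1 m

Hyperfocal distance H = f²/(N·c) + f = 19²/(2.5 × 0.006) + 19 = 361/0.015 + 19 ≈ 24085.7 mm ≈ 24.1 m.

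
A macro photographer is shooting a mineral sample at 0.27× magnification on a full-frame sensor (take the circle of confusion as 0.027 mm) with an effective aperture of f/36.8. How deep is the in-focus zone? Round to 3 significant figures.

At magnification m, DoF ≈ 2·N_eff·c/m² = 2 × 36.8 × 0.027 / 0.27² = 1.987 / 0.0729 ≈ 27.3 mm.

27.3 mm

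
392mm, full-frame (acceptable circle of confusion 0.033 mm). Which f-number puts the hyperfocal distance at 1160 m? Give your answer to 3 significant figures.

Rearrange H = f²/(N·c) + f for N: N = f² / ((H − f)·c).
N = 392² / ((1160000 − 392) × 0.033) = 153664 / 38267 ≈ 4.02.

f/4.02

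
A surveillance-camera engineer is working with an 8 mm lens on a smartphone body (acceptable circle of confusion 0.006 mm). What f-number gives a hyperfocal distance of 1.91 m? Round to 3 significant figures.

Rearrange H = f²/(N·c) + f for N: N = f² / ((H − f)·c).
N = 8² / ((1910 − 8) × 0.006) = 64 / 11.41 ≈ 5.61.

f/5.61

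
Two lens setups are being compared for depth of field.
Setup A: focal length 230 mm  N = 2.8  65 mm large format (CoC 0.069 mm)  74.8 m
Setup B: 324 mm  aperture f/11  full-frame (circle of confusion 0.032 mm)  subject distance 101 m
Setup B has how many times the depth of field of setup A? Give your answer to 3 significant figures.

1.75

Setup A: H = 230²/(2.8×0.069) + 230 ≈ 274039.5 mm; DoF = Df − Dn = 102796 − 58789 ≈ 44007 mm.
Setup B: H = 324²/(11×0.032) + 324 ≈ 298551.3 mm; DoF = Df − Dn = 152472 − 75509 ≈ 76963 mm.
Ratio = 76963 / 44007 ≈ 1.75.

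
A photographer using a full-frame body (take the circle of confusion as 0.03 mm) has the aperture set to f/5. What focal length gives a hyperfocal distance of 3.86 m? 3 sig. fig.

24.0 mm

From H = f²/(N·c) + f, with f ≪ H: f ≈ √(H·N·c) = √(3860 × 5 × 0.03) = √579.00 ≈ 24.06 mm.
Exact: f² + N·c·f − N·c·H = 0 ⇒ f = (−N·c + √((N·c)² + 4·N·c·H))/2 = (−0.15 + √2316.0)/2 ≈ 23.988 mm ≈ 24.0 mm.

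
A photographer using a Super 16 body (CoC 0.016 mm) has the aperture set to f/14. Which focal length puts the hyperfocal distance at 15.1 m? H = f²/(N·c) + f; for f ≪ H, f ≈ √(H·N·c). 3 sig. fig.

58.0 mm

From H = f²/(N·c) + f, with f ≪ H: f ≈ √(H·N·c) = √(15100 × 14 × 0.016) = √3382.4 ≈ 58.16 mm.
Exact: f² + N·c·f − N·c·H = 0 ⇒ f = (−N·c + √((N·c)² + 4·N·c·H))/2 = (−0.224 + √13530)/2 ≈ 58.047 mm ≈ 58.0 mm.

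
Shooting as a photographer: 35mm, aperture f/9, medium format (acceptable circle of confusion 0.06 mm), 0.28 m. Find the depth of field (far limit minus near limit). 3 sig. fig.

61.2 mm

Hyperfocal distance H = f²/(N·c) + f = 35²/(9 × 0.06) + 35 = 1225/0.54 + 35 ≈ 2303.5 mm ≈ 2.304 m.
Near limit Dn = s·(H − f)/(H + s − 2f) = 280 × (2303.5 − 35) / (2303.5 + 280 − 2 × 35) = 280 × 2268.5 / 2513.5 ≈ 252.708 mm.
Far limit Df = s·(H − f)/(H − s) = 280 × (2303.5 − 35) / (2303.5 − 280) = 280 × 2268.5 / 2023.5 ≈ 313.901 mm.
Depth of field = Df − Dn = 313.901 − 252.708 ≈ 61.193 mm.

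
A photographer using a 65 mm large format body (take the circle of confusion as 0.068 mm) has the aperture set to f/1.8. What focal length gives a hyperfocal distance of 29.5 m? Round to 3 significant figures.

60.0 mm

From H = f²/(N·c) + f, with f ≪ H: f ≈ √(H·N·c) = √(29500 × 1.8 × 0.068) = √3610.8 ≈ 60.09 mm.
Exact: f² + N·c·f − N·c·H = 0 ⇒ f = (−N·c + √((N·c)² + 4·N·c·H))/2 = (−0.1224 + √14443)/2 ≈ 60.029 mm ≈ 60.0 mm.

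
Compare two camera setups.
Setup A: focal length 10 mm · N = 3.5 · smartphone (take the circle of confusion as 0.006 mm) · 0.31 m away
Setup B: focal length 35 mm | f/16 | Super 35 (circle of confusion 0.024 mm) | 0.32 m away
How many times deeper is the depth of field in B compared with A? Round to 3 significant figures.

1.47

Setup A: H = 10²/(3.5×0.006) + 10 ≈ 4771.9 mm; DoF = Df − Dn = 330.843 − 291.627 ≈ 39.216 mm.
Setup B: H = 35²/(16×0.024) + 35 ≈ 3225.1 mm; DoF = Df − Dn = 351.393 − 293.756 ≈ 57.637 mm.
Ratio = 57.637 / 39.216 ≈ 1.47.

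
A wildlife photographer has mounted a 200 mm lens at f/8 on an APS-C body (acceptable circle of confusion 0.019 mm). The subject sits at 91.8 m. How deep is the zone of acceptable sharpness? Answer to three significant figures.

Hyperfocal distance H = f²/(N·c) + f = 200²/(8 × 0.019) + 200 = 40000/0.152 + 200 ≈ 263357.9 mm ≈ 263.4 m.
Near limit Dn = s·(H − f)/(H + s − 2f) = 91800 × (263357.9 − 200) / (263357.9 + 91800 − 2 × 200) = 91800 × 263157.9 / 354757.9 ≈ 68097 mm.
Far limit Df = s·(H − f)/(H − s) = 91800 × (263357.9 − 200) / (263357.9 − 91800) = 91800 × 263157.9 / 171557.9 ≈ 140815 mm.
Depth of field = Df − Dn = 140815 − 68097 ≈ 72718 mm ≈ 72.7 m.

72.7 m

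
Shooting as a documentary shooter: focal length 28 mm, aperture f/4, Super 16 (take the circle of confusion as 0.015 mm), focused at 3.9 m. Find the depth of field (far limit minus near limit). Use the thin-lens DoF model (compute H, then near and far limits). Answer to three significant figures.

Hyperfocal distance H = f²/(N·c) + f = 28²/(4 × 0.015) + 28 = 784/0.06 + 28 ≈ 13094.7 mm ≈ 13.09 m.
Near limit Dn = s·(H − f)/(H + s − 2f) = 3900 × (13094.7 − 28) / (13094.7 + 3900 − 2 × 28) = 3900 × 13066.7 / 16938.7 ≈ 3008.5 mm.
Far limit Df = s·(H − f)/(H − s) = 3900 × (13094.7 − 28) / (13094.7 − 3900) = 3900 × 13066.7 / 9194.7 ≈ 5542.3 mm.
Depth of field = Df − Dn = 5542.3 − 3008.5 ≈ 2533.8 mm ≈ 2.53 m.

2.53 m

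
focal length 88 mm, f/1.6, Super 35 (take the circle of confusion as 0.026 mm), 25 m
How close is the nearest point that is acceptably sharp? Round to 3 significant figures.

22.0 m

Hyperfocal distance H = f²/(N·c) + f = 88²/(1.6 × 0.026) + 88 = 7744/0.0416 + 88 ≈ 186241.8 mm ≈ 186.2 m.
Near limit Dn = s·(H − f)/(H + s − 2f) = 25000 × (186241.8 − 88) / (186241.8 + 25000 − 2 × 88) = 25000 × 186153.8 / 211065.8 ≈ 22049 mm ≈ 22.0 m.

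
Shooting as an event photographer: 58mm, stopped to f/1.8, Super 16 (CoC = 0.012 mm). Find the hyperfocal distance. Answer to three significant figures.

156 m

Hyperfocal distance H = f²/(N·c) + f = 58²/(1.8 × 0.012) + 58 = 3364/0.0216 + 58 ≈ 155798.7 mm ≈ 156 m.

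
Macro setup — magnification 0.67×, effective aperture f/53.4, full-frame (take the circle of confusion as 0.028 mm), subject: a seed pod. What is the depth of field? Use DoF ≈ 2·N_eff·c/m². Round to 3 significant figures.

At magnification m, DoF ≈ 2·N_eff·c/m² = 2 × 53.4 × 0.028 / 0.67² = 2.99 / 0.4489 ≈ 6.66 mm.

6.66 mm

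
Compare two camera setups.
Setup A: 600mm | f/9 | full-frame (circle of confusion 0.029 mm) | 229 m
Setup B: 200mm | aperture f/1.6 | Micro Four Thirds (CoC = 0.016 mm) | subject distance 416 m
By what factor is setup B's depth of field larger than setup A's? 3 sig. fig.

Setup A: H = 600²/(9×0.029) + 600 ≈ 1379910.3 mm; DoF = Df − Dn = 274445 − 196467 ≈ 77978 mm.
Setup B: H = 200²/(1.6×0.016) + 200 ≈ 1562700.0 mm; DoF = Df − Dn = 566844 − 328565 ≈ 238279 mm.
Ratio = 238279 / 77978 ≈ 3.06.

3.06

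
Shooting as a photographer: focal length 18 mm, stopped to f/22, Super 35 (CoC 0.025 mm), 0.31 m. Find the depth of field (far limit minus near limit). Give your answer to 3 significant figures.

Hyperfocal distance H = f²/(N·c) + f = 18²/(22 × 0.025) + 18 = 324/0.55 + 18 ≈ 607.1 mm ≈ 0.607 m.
Near limit Dn = s·(H − f)/(H + s − 2f) = 310 × (607.1 − 18) / (607.1 + 310 − 2 × 18) = 310 × 589.1 / 881.1 ≈ 207.26 mm.
Far limit Df = s·(H − f)/(H − s) = 310 × (607.1 − 18) / (607.1 − 310) = 310 × 589.1 / 297.1 ≈ 614.69 mm.
Depth of field = Df − Dn = 614.69 − 207.26 ≈ 407.43 mm.

407 mm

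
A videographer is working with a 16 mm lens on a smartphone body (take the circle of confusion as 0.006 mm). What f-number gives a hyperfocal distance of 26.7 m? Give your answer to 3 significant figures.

f/1.60

Rearrange H = f²/(N·c) + f for N: N = f² / ((H − f)·c).
N = 16² / ((26700 − 16) × 0.006) = 256 / 160.1 ≈ 1.60.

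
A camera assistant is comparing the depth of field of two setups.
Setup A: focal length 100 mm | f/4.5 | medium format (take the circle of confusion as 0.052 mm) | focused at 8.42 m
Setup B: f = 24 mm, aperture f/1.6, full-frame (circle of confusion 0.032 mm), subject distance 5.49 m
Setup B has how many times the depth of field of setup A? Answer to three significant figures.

2.05

Setup A: H = 100²/(4.5×0.052) + 100 ≈ 42835.0 mm; DoF = Df − Dn = 10455.6 − 7047.9 ≈ 3407.7 mm.
Setup B: H = 24²/(1.6×0.032) + 24 ≈ 11274.0 mm; DoF = Df − Dn = 10678.2 − 3694.8 ≈ 6983.4 mm.
Ratio = 6983.4 / 3407.7 ≈ 2.05.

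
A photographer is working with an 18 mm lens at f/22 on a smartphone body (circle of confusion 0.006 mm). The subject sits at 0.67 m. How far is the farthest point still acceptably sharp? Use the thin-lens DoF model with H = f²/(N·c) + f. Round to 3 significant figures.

Hyperfocal distance H = f²/(N·c) + f = 18²/(22 × 0.006) + 18 = 324/0.132 + 18 ≈ 2472.5 mm ≈ 2.473 m.
Far limit Df = s·(H − f)/(H − s) = 670 × (2472.5 − 18) / (2472.5 − 670) = 670 × 2454.5 / 1802.5 ≈ 912.35 mm ≈ 0.912 m.

0.912 m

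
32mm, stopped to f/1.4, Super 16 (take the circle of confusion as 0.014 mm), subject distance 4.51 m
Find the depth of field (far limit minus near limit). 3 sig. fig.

0.779 m

Hyperfocal distance H = f²/(N·c) + f = 32²/(1.4 × 0.014) + 32 = 1024/0.0196 + 32 ≈ 52276.9 mm ≈ 52.28 m.
Near limit Dn = s·(H − f)/(H + s − 2f) = 4510 × (52276.9 − 32) / (52276.9 + 4510 − 2 × 32) = 4510 × 52244.9 / 56722.9 ≈ 4153.96 mm.
Far limit Df = s·(H − f)/(H − s) = 4510 × (52276.9 − 32) / (52276.9 − 4510) = 4510 × 52244.9 / 47766.9 ≈ 4932.80 mm.
Depth of field = Df − Dn = 4932.80 − 4153.96 ≈ 778.84 mm ≈ 0.779 m.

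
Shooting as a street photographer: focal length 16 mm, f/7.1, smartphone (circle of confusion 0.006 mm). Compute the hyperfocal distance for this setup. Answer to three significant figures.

6.03 m

Hyperfocal distance H = f²/(N·c) + f = 16²/(7.1 × 0.006) + 16 = 256/0.0426 + 16 ≈ 6025.4 mm ≈ 6.03 m.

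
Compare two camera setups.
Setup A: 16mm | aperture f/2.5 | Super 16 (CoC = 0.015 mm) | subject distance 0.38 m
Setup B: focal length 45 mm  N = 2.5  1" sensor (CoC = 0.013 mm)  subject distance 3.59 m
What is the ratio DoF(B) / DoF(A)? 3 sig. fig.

10.1

Setup A: H = 16²/(2.5×0.015) + 16 ≈ 6842.7 mm; DoF = Df − Dn = 401.403 − 360.764 ≈ 40.639 mm.
Setup B: H = 45²/(2.5×0.013) + 45 ≈ 62352.7 mm; DoF = Df − Dn = 3806.58 − 3396.74 ≈ 409.84 mm.
Ratio = 409.84 / 40.639 ≈ 10.1.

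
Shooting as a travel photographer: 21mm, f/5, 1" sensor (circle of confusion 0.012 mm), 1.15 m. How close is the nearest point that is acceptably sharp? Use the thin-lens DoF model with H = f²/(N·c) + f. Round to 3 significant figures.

0.997 m

Hyperfocal distance H = f²/(N·c) + f = 21²/(5 × 0.012) + 21 = 441/0.06 + 21 ≈ 7371.0 mm ≈ 7.371 m.
Near limit Dn = s·(H − f)/(H + s − 2f) = 1150 × (7371.0 − 21) / (7371.0 + 1150 − 2 × 21) = 1150 × 7350.0 / 8479.0 ≈ 996.87 mm ≈ 0.997 m.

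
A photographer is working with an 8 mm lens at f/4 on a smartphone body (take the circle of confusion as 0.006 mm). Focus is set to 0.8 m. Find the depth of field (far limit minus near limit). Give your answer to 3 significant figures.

0.521 m

Hyperfocal distance H = f²/(N·c) + f = 8²/(4 × 0.006) + 8 = 64/0.024 + 8 ≈ 2674.7 mm ≈ 2.675 m.
Near limit Dn = s·(H − f)/(H + s − 2f) = 800 × (2674.7 − 8) / (2674.7 + 800 − 2 × 8) = 800 × 2666.7 / 3458.7 ≈ 616.81 mm.
Far limit Df = s·(H − f)/(H − s) = 800 × (2674.7 − 8) / (2674.7 − 800) = 800 × 2666.7 / 1874.7 ≈ 1137.98 mm.
Depth of field = Df − Dn = 1137.98 − 616.81 ≈ 521.17 mm ≈ 0.521 m.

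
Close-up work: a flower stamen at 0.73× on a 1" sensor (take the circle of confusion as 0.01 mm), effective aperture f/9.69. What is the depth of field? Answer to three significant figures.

At magnification m, DoF ≈ 2·N_eff·c/m² = 2 × 9.69 × 0.01 / 0.73² = 0.1938 / 0.5329 ≈ 0.364 mm.

0.364 mm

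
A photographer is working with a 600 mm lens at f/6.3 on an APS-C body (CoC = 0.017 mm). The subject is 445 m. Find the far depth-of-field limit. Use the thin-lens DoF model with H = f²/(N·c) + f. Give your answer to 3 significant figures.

513 m

Hyperfocal distance H = f²/(N·c) + f = 600²/(6.3 × 0.017) + 600 = 360000/0.1071 + 600 ≈ 3361944.5 mm ≈ 3362 m.
Far limit Df = s·(H − f)/(H − s) = 445000 × (3361944.5 − 600) / (3361944.5 − 445000) = 445000 × 3361344.5 / 2916944.5 ≈ 512796 mm ≈ 513 m.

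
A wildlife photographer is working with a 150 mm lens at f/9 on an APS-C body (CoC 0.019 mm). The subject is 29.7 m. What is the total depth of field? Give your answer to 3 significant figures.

Hyperfocal distance H = f²/(N·c) + f = 150²/(9 × 0.019) + 150 = 22500/0.171 + 150 ≈ 131728.9 mm ≈ 131.7 m.
Near limit Dn = s·(H − f)/(H + s − 2f) = 29700 × (131728.9 − 150) / (131728.9 + 29700 − 2 × 150) = 29700 × 131578.9 / 161128.9 ≈ 24253 mm.
Far limit Df = s·(H − f)/(H − s) = 29700 × (131728.9 − 150) / (131728.9 − 29700) = 29700 × 131578.9 / 102028.9 ≈ 38302 mm.
Depth of field = Df − Dn = 38302 − 24253 ≈ 14049 mm ≈ 14.0 m.

14.0 m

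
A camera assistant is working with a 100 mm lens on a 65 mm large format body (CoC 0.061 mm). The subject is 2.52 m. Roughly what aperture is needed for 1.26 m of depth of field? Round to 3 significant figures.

f/16

Write h = H − f = f²/(N·c). The thin-lens limits are Dn = s·h/(h + (s−f)) and Df = s·h/(h − (s−f)), so DoF = Df − Dn = 2·s·(s−f)·h / (h² − (s−f)²).
That is a quadratic in h: DoF·h² − 2·s·(s−f)·h − DoF·(s−f)² = 0 ⇒ h = (s−f)·(s + √(s² + DoF²)) / DoF = 2420 × (2520 + √(2520² + 1260²)) / 1260 = 2420 × (2520 + 2817.45) / 1260 ≈ 10251 mm.
Then N = f²/(c·h) = 100² / (0.061 × 10251) = 10000 / 625.33 ≈ 16.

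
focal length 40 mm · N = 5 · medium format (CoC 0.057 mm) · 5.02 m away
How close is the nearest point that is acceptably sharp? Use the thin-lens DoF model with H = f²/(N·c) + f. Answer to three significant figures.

Hyperfocal distance H = f²/(N·c) + f = 40²/(5 × 0.057) + 40 = 1600/0.285 + 40 ≈ 5654.0 mm ≈ 5.654 m.
Near limit Dn = s·(H − f)/(H + s − 2f) = 5020 × (5654.0 − 40) / (5654.0 + 5020 − 2 × 40) = 5020 × 5614.0 / 10594.0 ≈ 2660.2 mm ≈ 2.66 m.

2.66 m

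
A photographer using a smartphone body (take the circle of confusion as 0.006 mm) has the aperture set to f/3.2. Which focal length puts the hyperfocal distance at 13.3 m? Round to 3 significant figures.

16.0 mm

From H = f²/(N·c) + f, with f ≪ H: f ≈ √(H·N·c) = √(13300 × 3.2 × 0.006) = √255.36 ≈ 15.98 mm.
The +f correction barely moves this — solving exactly, f² + N·c·f − N·c·H = 0 ⇒ f = (−N·c + √((N·c)² + 4·N·c·H))/2 = (−0.0192 + √1021.4)/2 ≈ 15.970 mm, so f ≈ 16.0 mm.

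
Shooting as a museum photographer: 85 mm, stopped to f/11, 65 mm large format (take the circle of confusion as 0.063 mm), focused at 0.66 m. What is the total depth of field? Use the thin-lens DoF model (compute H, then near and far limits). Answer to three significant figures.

Hyperfocal distance H = f²/(N·c) + f = 85²/(11 × 0.063) + 85 = 7225/0.693 + 85 ≈ 10510.7 mm ≈ 10.51 m.
Near limit Dn = s·(H − f)/(H + s − 2f) = 660 × (10510.7 − 85) / (10510.7 + 660 − 2 × 85) = 660 × 10425.7 / 11000.7 ≈ 625.502 mm.
Far limit Df = s·(H − f)/(H − s) = 660 × (10510.7 − 85) / (10510.7 − 660) = 660 × 10425.7 / 9850.7 ≈ 698.525 mm.
Depth of field = Df − Dn = 698.525 − 625.502 ≈ 73.023 mm.

73.0 mm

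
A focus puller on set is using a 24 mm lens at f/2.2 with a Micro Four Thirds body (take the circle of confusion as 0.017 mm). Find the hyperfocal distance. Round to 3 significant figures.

Hyperfocal distance H = f²/(N·c) + f = 24²/(2.2 × 0.017) + 24 = 576/0.0374 + 24 ≈ 15425.1 mm ≈ 15.4 m.

15.4 m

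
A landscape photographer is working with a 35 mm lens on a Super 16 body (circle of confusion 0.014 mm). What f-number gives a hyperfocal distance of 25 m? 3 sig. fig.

Rearrange H = f²/(N·c) + f for N: N = f² / ((H − f)·c).
N = 35² / ((25000 − 35) × 0.014) = 1225 / 349.5 ≈ 3.50.

f/3.50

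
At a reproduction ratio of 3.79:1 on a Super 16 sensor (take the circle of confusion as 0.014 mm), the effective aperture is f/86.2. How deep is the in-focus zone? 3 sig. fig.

At magnification m, DoF ≈ 2·N_eff·c/m² = 2 × 86.2 × 0.014 / 3.79² = 2.414 / 14.36 ≈ 0.168 mm.

0.168 mm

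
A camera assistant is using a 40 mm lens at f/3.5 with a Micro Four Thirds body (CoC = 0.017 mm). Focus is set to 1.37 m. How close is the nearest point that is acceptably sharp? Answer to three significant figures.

1.31 m

Hyperfocal distance H = f²/(N·c) + f = 40²/(3.5 × 0.017) + 40 = 1600/0.0595 + 40 ≈ 26930.8 mm ≈ 26.93 m.
Near limit Dn = s·(H − f)/(H + s − 2f) = 1370 × (26930.8 − 40) / (26930.8 + 1370 − 2 × 40) = 1370 × 26890.8 / 28220.8 ≈ 1305.4 mm ≈ 1.31 m.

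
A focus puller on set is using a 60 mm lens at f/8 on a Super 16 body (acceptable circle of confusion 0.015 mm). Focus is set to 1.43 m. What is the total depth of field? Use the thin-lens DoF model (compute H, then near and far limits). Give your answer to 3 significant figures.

Hyperfocal distance H = f²/(N·c) + f = 60²/(8 × 0.015) + 60 = 3600/0.12 + 60 ≈ 30060.0 mm ≈ 30.06 m.
Near limit Dn = s·(H − f)/(H + s − 2f) = 1430 × (30060.0 − 60) / (30060.0 + 1430 − 2 × 60) = 1430 × 30000.0 / 31370.0 ≈ 1367.55 mm.
Far limit Df = s·(H − f)/(H − s) = 1430 × (30060.0 − 60) / (30060.0 − 1430) = 1430 × 30000.0 / 28630.0 ≈ 1498.43 mm.
Depth of field = Df − Dn = 1498.43 − 1367.55 ≈ 130.88 mm.

131 mm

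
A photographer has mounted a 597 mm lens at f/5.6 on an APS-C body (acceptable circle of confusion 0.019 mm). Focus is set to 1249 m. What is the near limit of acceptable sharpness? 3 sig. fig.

Hyperfocal distance H = f²/(N·c) + f = 597²/(5.6 × 0.019) + 597 = 356409/0.1064 + 597 ≈ 3350305.6 mm ≈ 3350 m.
Near limit Dn = s·(H − f)/(H + s − 2f) = 1249000 × (3350305.6 − 597) / (3350305.6 + 1249000 − 2 × 597) = 1249000 × 3349708.6 / 4598111.6 ≈ 909892 mm ≈ 910 m.

910 m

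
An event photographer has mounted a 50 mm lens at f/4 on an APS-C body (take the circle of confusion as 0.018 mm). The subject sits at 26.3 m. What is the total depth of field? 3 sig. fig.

92.8 m

Hyperfocal distance H = f²/(N·c) + f = 50²/(4 × 0.018) + 50 = 2500/0.072 + 50 ≈ 34772.2 mm ≈ 34.77 m.
Near limit Dn = s·(H − f)/(H + s − 2f) = 26300 × (34772.2 − 50) / (34772.2 + 26300 − 2 × 50) = 26300 × 34722.2 / 60972.2 ≈ 14977 mm.
Far limit Df = s·(H − f)/(H − s) = 26300 × (34772.2 − 50) / (34772.2 − 26300) = 26300 × 34722.2 / 8472.2 ≈ 107787 mm.
Depth of field = Df − Dn = 107787 − 14977 ≈ 92810 mm ≈ 92.8 m.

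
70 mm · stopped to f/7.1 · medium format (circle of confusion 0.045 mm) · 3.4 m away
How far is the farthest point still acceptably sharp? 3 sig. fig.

4.34 m

Hyperfocal distance H = f²/(N·c) + f = 70²/(7.1 × 0.045) + 70 = 4900/0.3195 + 70 ≈ 15406.5 mm ≈ 15.41 m.
Far limit Df = s·(H − f)/(H − s) = 3400 × (15406.5 − 70) / (15406.5 − 3400) = 3400 × 15336.5 / 12006.5 ≈ 4343.0 mm ≈ 4.34 m.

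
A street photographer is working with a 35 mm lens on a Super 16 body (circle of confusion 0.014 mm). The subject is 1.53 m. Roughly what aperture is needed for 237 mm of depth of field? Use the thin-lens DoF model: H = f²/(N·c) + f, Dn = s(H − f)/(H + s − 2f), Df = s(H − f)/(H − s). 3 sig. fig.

Write h = H − f = f²/(N·c). The thin-lens limits are Dn = s·h/(h + (s−f)) and Df = s·h/(h − (s−f)), so DoF = Df − Dn = 2·s·(s−f)·h / (h² − (s−f)²).
That is a quadratic in h: DoF·h² − 2·s·(s−f)·h − DoF·(s−f)² = 0 ⇒ h = (s−f)·(s + √(s² + DoF²)) / DoF = 1495 × (1530 + √(1530² + 237²)) / 237 = 1495 × (1530 + 1548.25) / 237 ≈ 19418 mm.
Then N = f²/(c·h) = 35² / (0.014 × 19418) = 1225 / 271.85 ≈ 4.51.

f/4.51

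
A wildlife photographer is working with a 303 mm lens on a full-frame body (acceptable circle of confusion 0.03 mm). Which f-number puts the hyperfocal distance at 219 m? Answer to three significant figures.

f/14

Rearrange H = f²/(N·c) + f for N: N = f² / ((H − f)·c).
N = 303² / ((219000 − 303) × 0.03) = 91809 / 6561 ≈ 14.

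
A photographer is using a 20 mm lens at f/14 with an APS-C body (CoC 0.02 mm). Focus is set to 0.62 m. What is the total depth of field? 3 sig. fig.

0.632 m

Hyperfocal distance H = f²/(N·c) + f = 20²/(14 × 0.02) + 20 = 400/0.28 + 20 ≈ 1448.6 mm ≈ 1.449 m.
Near limit Dn = s·(H − f)/(H + s − 2f) = 620 × (1448.6 − 20) / (1448.6 + 620 − 2 × 20) = 620 × 1428.6 / 2028.6 ≈ 436.62 mm.
Far limit Df = s·(H − f)/(H − s) = 620 × (1448.6 − 20) / (1448.6 − 620) = 620 × 1428.6 / 828.6 ≈ 1068.97 mm.
Depth of field = Df − Dn = 1068.97 − 436.62 ≈ 632.35 mm ≈ 0.632 m.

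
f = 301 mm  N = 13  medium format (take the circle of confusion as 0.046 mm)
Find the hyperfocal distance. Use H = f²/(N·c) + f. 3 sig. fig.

Hyperfocal distance H = f²/(N·c) + f = 301²/(13 × 0.046) + 301 = 90601/0.598 + 301 ≈ 151807.7 mm ≈ 152 m.

152 m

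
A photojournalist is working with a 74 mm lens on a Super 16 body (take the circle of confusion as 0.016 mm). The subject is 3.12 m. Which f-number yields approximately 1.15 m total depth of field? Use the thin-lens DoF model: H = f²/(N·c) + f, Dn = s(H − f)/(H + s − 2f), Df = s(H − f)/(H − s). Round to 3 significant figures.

Write h = H − f = f²/(N·c). The thin-lens limits are Dn = s·h/(h + (s−f)) and Df = s·h/(h − (s−f)), so DoF = Df − Dn = 2·s·(s−f)·h / (h² − (s−f)²).
That is a quadratic in h: DoF·h² − 2·s·(s−f)·h − DoF·(s−f)² = 0 ⇒ h = (s−f)·(s + √(s² + DoF²)) / DoF = 3046 × (3120 + √(3120² + 1150²)) / 1150 = 3046 × (3120 + 3325.19) / 1150 ≈ 17071 mm.
Then N = f²/(c·h) = 74² / (0.016 × 17071) = 5476 / 273.14 ≈ 20.

f/20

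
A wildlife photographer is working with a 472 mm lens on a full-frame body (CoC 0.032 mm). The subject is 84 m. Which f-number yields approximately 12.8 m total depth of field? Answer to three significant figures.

Write h = H − f = f²/(N·c). The thin-lens limits are Dn = s·h/(h + (s−f)) and Df = s·h/(h − (s−f)), so DoF = Df − Dn = 2·s·(s−f)·h / (h² − (s−f)²).
That is a quadratic in h: DoF·h² − 2·s·(s−f)·h − DoF·(s−f)² = 0 ⇒ h = (s−f)·(s + √(s² + DoF²)) / DoF = 83528 × (84000 + √(84000² + 12800²)) / 12800 = 83528 × (84000 + 84969.6) / 12800 ≈ 1102633 mm.
Then N = f²/(c·h) = 472² / (0.032 × 1102633) = 222784 / 35284 ≈ 6.31.

f/6.31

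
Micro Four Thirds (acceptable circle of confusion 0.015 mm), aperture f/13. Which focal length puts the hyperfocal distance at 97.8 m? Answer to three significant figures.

From H = f²/(N·c) + f, with f ≪ H: f ≈ √(H·N·c) = √(97800 × 13 × 0.015) = √19071 ≈ 138.1 mm.
The +f correction barely moves this — solving exactly, f² + N·c·f − N·c·H = 0 ⇒ f = (−N·c + √((N·c)² + 4·N·c·H))/2 = (−0.195 + √76284)/2 ≈ 138.00 mm, so f ≈ 138 mm.

138 mm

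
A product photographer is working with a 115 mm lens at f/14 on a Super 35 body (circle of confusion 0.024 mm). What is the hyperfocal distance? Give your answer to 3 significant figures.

Hyperfocal distance H = f²/(N·c) + f = 115²/(14 × 0.024) + 115 = 13225/0.336 + 115 ≈ 39475.1 mm ≈ 39.5 m.

39.5 m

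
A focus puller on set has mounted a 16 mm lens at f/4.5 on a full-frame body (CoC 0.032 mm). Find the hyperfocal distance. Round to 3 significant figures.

Hyperfocal distance H = f²/(N·c) + f = 16²/(4.5 × 0.032) + 16 = 256/0.144 + 16 ≈ 1793.8 mm ≈ 1.79 m.

1.79 m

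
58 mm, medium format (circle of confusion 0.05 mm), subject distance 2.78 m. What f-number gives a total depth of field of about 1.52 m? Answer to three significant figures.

Write h = H − f = f²/(N·c). The thin-lens limits are Dn = s·h/(h + (s−f)) and Df = s·h/(h − (s−f)), so DoF = Df − Dn = 2·s·(s−f)·h / (h² − (s−f)²).
That is a quadratic in h: DoF·h² − 2·s·(s−f)·h − DoF·(s−f)² = 0 ⇒ h = (s−f)·(s + √(s² + DoF²)) / DoF = 2722 × (2780 + √(2780² + 1520²)) / 1520 = 2722 × (2780 + 3168.41) / 1520 ≈ 10652 mm.
Then N = f²/(c·h) = 58² / (0.05 × 10652) = 3364 / 532.62 ≈ 6.32.

f/6.32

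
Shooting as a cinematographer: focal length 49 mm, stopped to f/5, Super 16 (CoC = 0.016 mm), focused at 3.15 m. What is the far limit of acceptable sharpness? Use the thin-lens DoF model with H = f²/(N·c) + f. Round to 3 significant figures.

Hyperfocal distance H = f²/(N·c) + f = 49²/(5 × 0.016) + 49 = 2401/0.08 + 49 ≈ 30061.5 mm ≈ 30.06 m.
Far limit Df = s·(H − f)/(H − s) = 3150 × (30061.5 − 49) / (30061.5 − 3150) = 3150 × 30012.5 / 26911.5 ≈ 3513.0 mm ≈ 3.51 m.

3.51 m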